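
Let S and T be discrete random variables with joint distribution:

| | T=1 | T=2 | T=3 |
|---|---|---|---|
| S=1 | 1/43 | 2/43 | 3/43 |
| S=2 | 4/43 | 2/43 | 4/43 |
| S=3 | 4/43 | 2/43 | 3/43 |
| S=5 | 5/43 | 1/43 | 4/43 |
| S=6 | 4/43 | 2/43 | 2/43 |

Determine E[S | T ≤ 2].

11/3

P(T ≤ 2) = 27/43.
Summing S·P(S=x,T=y) over the conditioning event gives 99/43.
E[S | T ≤ 2] = (99/43) / (27/43) = 11/3.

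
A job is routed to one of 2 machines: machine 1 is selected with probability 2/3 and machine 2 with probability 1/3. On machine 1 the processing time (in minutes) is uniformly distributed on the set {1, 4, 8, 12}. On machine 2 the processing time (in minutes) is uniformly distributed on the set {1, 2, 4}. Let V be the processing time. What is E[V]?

89/18

E[V | machine 1] = (1+4+8+12)/4 = 25/4.
E[V | machine 2] = (1+2+4)/3 = 7/3.
By the law of total expectation,
E[V] = (2/3)·(25/4) + (1/3)·(7/3) = 89/18.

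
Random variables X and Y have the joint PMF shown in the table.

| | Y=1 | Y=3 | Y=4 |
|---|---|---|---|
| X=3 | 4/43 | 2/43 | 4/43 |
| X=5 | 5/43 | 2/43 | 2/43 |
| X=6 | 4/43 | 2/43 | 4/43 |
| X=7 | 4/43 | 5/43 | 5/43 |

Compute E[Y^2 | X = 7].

P(X = 7) = 14/43.
Σ Y^2·P over the event = 1·(4/43) + 9·(5/43) + 16·(5/43) = 3.
E[Y^2 | X = 7] = (3) / (14/43) = 129/14.

129/14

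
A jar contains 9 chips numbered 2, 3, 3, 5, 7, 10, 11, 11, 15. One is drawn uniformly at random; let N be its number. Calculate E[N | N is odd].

P(N is odd) = 7/9.
Σ over the event: 3·2/9 + 5·1/9 + 7·1/9 + 11·2/9 + 15·1/9 = 55/9.
E[N | N is odd] = (55/9) / (7/9) = 55/7.

55/7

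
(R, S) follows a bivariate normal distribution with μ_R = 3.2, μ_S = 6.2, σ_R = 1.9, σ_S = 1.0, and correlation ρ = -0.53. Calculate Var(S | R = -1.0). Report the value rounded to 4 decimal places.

Var(S | R=x) = (1 − ρ²)·σ_S².
Var(S | R=-1.0) = (1.0)²·(1 − (-0.53)²) = 1·0.7191 = 0.7191.

0.7191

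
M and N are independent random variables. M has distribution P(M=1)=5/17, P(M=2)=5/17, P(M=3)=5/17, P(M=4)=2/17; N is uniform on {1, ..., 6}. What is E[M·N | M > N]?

103/21

P(M > N) = 7/34.
Summing MN·P(x,y) over outcomes with M > N gives 103/102.
E[M·N | M > N] = (103/102) / (7/34) = 103/21.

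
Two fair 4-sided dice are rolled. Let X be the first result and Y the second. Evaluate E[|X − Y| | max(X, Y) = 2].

2/3

Outcomes with max(X, Y) = 2: (1,2), (2,1), (2,2), each with probability 1/16.
E[|X − Y| | max(X, Y) = 2] = (1 + 1 + 0) / 3 = 2/3.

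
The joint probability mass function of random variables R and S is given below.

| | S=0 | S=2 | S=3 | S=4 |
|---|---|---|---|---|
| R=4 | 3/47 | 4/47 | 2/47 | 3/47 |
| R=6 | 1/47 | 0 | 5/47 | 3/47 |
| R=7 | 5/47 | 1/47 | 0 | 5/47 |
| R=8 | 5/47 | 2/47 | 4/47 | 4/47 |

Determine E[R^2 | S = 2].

P(S = 2) = 7/47.
Σ R^2·P over the event = 16·(4/47) + 49·(1/47) + 64·(2/47) = 241/47.
E[R^2 | S = 2] = (241/47) / (7/47) = 241/7.

241/7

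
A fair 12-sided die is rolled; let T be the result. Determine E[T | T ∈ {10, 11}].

21/2

P(T ∈ {10, 11}) = 1/6.
Σ over the event: 10·1/12 + 11·1/12 = 7/4.
E[T | T ∈ {10, 11}] = (7/4) / (1/6) = 21/2.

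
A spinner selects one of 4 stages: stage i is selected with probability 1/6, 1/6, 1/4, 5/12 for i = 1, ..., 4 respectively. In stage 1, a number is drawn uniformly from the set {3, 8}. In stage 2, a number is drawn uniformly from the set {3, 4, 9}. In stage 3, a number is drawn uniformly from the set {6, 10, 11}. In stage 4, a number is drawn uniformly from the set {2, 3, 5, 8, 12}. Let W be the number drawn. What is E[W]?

59/9

E[W | stage 1] = (3+8)/2 = 11/2.
E[W | stage 2] = (3+4+9)/3 = 16/3.
E[W | stage 3] = (6+10+11)/3 = 9.
E[W | stage 4] = (2+3+5+8+12)/5 = 6.
E[W] = (1/6)·(11/2) + (1/6)·(16/3) + (1/4)·(9) + (5/12)·(6) = 59/9.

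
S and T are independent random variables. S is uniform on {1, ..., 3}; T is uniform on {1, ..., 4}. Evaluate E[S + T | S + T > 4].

P(S + T > 4) = 1/2.
Summing (S+T)·P(x,y) over outcomes with S + T > 4 gives 17/6.
E[S + T | S + T > 4] = (17/6) / (1/2) = 17/3.

17/3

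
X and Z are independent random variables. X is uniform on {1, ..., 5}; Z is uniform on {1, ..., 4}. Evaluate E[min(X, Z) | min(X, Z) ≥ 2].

8/3

P(min(X, Z) ≥ 2) = 3/5.
Summing min(X,Z)·P(x,y) over outcomes with min(X, Z) ≥ 2 gives 8/5.
E[min(X, Z) | min(X, Z) ≥ 2] = (8/5) / (3/5) = 8/3.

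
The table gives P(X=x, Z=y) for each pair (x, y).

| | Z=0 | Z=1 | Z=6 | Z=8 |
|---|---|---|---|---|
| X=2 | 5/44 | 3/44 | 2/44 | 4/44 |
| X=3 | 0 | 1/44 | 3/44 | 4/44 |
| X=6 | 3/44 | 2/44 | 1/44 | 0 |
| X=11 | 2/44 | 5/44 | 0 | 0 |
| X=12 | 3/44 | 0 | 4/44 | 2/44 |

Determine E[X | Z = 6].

67/10

P(Z = 6) = 5/22.
Σ X·P over the event = 2·(2/44) + 3·(3/44) + 6·(1/44) + 12·(4/44) = 67/44.
E[X | Z = 6] = (67/44) / (5/22) = 67/10.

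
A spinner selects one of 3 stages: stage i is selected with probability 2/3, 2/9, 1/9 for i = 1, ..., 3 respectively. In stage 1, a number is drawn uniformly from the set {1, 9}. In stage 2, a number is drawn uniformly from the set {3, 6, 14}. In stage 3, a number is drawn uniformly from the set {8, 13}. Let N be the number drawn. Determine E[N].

335/54

E[N | stage 1] = (1+9)/2 = 5.
E[N | stage 2] = (3+6+14)/3 = 23/3.
E[N | stage 3] = (8+13)/2 = 21/2.
E[N] = (2/3)·(5) + (2/9)·(23/3) + (1/9)·(21/2) = 335/54.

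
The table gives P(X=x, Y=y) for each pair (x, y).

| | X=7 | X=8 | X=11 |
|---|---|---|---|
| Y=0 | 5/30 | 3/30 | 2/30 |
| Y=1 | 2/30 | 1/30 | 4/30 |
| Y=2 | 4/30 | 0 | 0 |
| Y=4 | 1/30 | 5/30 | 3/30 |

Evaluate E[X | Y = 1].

66/7

P(Y = 1) = 7/30.
Σ X·P over the event = 7·(2/30) + 8·(1/30) + 11·(4/30) = 11/5.
E[X | Y = 1] = (11/5) / (7/30) = 66/7.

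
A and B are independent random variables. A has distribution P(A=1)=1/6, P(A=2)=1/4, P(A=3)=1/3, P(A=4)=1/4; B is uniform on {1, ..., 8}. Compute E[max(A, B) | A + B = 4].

8/3

P(A + B = 4) = 3/32.
Summing max(A,B)·P(x,y) over outcomes with A + B = 4 gives 1/4.
E[max(A, B) | A + B = 4] = (1/4) / (3/32) = 8/3.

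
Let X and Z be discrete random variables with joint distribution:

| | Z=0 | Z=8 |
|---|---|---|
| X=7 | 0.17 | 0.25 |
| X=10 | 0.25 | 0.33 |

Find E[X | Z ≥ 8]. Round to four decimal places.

P(Z ≥ 8) = 0.58.
Σ X·P over the event = 7·(0.25) + 10·(0.33) = 5.05.
E[X | Z ≥ 8] = (5.05) / (0.58) = 8.7069.

8.7069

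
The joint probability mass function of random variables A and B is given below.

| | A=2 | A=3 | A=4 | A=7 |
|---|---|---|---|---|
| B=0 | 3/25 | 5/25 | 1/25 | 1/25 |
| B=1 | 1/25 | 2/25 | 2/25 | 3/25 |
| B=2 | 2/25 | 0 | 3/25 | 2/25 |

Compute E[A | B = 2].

P(B = 2) = 7/25.
Σ A·P over the event = 2·(2/25) + 4·(3/25) + 7·(2/25) = 6/5.
E[A | B = 2] = (6/5) / (7/25) = 30/7.

30/7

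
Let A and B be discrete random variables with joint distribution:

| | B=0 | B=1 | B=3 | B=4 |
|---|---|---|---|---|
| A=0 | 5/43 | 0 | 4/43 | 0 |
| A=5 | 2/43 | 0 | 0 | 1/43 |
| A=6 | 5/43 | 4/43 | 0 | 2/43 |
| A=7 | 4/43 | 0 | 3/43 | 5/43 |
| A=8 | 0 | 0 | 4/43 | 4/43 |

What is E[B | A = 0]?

P(A = 0) = 9/43.
Σ B·P over the event = 0·(5/43) + 3·(4/43) = 12/43.
E[B | A = 0] = (12/43) / (9/43) = 4/3.

4/3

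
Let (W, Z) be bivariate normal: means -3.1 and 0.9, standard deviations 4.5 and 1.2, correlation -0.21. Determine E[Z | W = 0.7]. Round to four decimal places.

E[Z | W=x] = μ_Z + ρ(σ_Z/σ_W)(x − μ_W) for jointly normal variables.
E[Z | W=0.7] = 0.9 + (-0.21)·(1.2/4.5)·(0.7 − (-3.1)) = 0.9 + (-0.056)·(3.8) = 0.6872.

0.6872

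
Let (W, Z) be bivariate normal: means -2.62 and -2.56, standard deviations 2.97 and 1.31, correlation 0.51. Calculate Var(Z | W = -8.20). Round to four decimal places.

Var(Z | W=x) = (1 − ρ²)·σ_Z².
Var(Z | W=-8.20) = (1.31)²·(1 − (0.51)²) = 1.7161·0.7399 = 1.2697.

1.2697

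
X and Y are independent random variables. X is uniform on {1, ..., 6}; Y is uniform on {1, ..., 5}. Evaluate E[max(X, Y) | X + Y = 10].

Outcomes with X + Y = 10: (5,5), (6,4), each with probability 1/30.
E[max(X, Y) | X + Y = 10] = (5 + 6) / 2 = 11/2.

11/2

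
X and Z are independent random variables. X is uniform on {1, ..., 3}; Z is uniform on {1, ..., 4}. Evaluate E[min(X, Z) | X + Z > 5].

P(X + Z > 5) = 1/4.
Summing min(X,Z)·P(x,y) over outcomes with X + Z > 5 gives 2/3.
E[min(X, Z) | X + Z > 5] = (2/3) / (1/4) = 8/3.

8/3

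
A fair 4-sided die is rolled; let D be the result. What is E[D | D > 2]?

Given D > 2, D is equally likely to be any of {3, 4}.
E[D | D > 2] = (3 + 4) / 2 = 7/2.

7/2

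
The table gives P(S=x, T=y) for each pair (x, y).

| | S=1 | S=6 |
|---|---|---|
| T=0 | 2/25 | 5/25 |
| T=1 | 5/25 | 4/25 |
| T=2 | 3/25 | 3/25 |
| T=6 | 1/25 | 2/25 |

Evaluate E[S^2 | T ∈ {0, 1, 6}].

P(T ∈ {0, 1, 6}) = 19/25.
Σ S^2·P over the event = 1·(2/25) + 1·(5/25) + 1·(1/25) + 36·(5/25) + 36·(4/25) + 36·(2/25) = 404/25.
E[S^2 | T ∈ {0, 1, 6}] = (404/25) / (19/25) = 404/19.

404/19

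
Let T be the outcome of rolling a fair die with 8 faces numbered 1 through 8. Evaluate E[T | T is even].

Given T is even, T is equally likely to be any of {2, 4, 6, 8}.
E[T | T is even] = (2 + 4 + 6 + 8) / 4 = 5.

5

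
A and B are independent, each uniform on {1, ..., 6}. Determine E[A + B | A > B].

P(A > B) = 5/12.
Summing (A+B)·P(x,y) over outcomes with A > B gives 35/12.
E[A + B | A > B] = (35/12) / (5/12) = 7.

7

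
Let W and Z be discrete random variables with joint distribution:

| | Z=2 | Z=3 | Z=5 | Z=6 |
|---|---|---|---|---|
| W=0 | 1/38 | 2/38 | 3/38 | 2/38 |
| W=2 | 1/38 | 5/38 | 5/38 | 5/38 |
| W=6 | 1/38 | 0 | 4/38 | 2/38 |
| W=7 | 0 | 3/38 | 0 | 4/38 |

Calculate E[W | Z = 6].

50/13

P(Z = 6) = 13/38.
Σ W·P over the event = 0·(2/38) + 2·(5/38) + 6·(2/38) + 7·(4/38) = 25/19.
E[W | Z = 6] = (25/19) / (13/38) = 50/13.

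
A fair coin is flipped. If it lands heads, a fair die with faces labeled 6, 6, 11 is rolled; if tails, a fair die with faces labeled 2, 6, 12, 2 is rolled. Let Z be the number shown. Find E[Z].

79/12

E[Z | heads] = (6+6+11)/3 = 23/3.
E[Z | tails] = (2+6+12+2)/4 = 11/2.
E[Z] = (1/2)·(23/3) + (1/2)·(11/2) = 79/12.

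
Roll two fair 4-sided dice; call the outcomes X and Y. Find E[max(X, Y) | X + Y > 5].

P(X + Y > 5) = 3/8.
Summing max(X,Y)·P(x,y) over outcomes with X + Y > 5 gives 23/16.
E[max(X, Y) | X + Y > 5] = (23/16) / (3/8) = 23/6.

23/6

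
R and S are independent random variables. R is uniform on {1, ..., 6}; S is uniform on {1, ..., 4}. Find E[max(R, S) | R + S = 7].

Outcomes with R + S = 7: (3,4), (4,3), (5,2), (6,1), each with probability 1/24.
E[max(R, S) | R + S = 7] = (4 + 4 + 5 + 6) / 4 = 19/4.

19/4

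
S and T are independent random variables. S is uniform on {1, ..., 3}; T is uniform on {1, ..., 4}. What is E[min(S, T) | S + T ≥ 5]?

13/6

Outcomes with S + T ≥ 5: (1,4), (2,3), (2,4), (3,2), (3,3), (3,4), each with probability 1/12.
E[min(S, T) | S + T ≥ 5] = (1 + 2 + 2 + 2 + 3 + 3) / 6 = 13/6.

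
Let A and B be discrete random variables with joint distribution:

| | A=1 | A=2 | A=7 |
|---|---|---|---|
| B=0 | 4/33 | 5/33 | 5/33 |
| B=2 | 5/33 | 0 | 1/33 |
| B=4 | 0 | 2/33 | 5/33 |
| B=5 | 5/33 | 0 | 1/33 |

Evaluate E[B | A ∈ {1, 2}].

P(A ∈ {1, 2}) = 7/11.
Summing B·P(A=x,B=y) over the conditioning event gives 43/33.
E[B | A ∈ {1, 2}] = (43/33) / (7/11) = 43/21.

43/21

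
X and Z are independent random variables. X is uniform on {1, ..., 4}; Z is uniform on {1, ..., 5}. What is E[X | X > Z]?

Outcomes with X > Z: (2,1), (3,1), (3,2), (4,1), (4,2), (4,3), each with probability 1/20.
E[X | X > Z] = (2 + 3 + 3 + 4 + 4 + 4) / 6 = 10/3.

10/3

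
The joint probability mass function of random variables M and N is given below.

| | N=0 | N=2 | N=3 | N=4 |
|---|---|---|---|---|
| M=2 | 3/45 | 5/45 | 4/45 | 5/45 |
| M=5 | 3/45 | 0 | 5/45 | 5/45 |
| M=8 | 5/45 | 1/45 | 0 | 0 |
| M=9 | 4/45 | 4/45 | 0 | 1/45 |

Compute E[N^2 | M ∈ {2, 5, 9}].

P(M ∈ {2, 5, 9}) = 13/15.
Summing N^2·P(M=x,N=y) over the conditioning event gives 293/45.
E[N^2 | M ∈ {2, 5, 9}] = (293/45) / (13/15) = 293/39.

293/39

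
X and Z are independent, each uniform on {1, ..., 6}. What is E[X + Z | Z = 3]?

13/2

P(Z = 3) = 1/6.
Summing (X+Z)·P(x,y) over outcomes with Z = 3 gives 13/12.
E[X + Z | Z = 3] = (13/12) / (1/6) = 13/2.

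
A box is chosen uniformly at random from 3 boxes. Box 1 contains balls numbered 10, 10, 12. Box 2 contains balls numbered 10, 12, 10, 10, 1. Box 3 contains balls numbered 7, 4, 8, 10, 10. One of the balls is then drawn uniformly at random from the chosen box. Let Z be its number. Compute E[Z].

E[Z | box 1] = (10+10+12)/3 = 32/3.
E[Z | box 2] = (10+12+10+10+1)/5 = 43/5.
E[Z | box 3] = (7+4+8+10+10)/5 = 39/5.
E[Z] = (1/3)·(32/3) + (1/3)·(43/5) + (1/3)·(39/5) = 406/45.

406/45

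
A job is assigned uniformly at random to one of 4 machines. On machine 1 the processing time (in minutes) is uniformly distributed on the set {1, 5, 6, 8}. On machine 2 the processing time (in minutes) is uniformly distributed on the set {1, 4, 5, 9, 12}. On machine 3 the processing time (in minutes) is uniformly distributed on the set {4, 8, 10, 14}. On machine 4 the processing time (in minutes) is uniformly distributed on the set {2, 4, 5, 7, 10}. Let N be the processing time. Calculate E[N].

E[N | machine 1] = (1+5+6+8)/4 = 5.
E[N | machine 2] = (1+4+5+9+12)/5 = 31/5.
E[N | machine 3] = (4+8+10+14)/4 = 9.
E[N | machine 4] = (2+4+5+7+10)/5 = 28/5.
E[N] = (1/4)·(5) + (1/4)·(31/5) + (1/4)·(9) + (1/4)·(28/5) = 129/20.

129/20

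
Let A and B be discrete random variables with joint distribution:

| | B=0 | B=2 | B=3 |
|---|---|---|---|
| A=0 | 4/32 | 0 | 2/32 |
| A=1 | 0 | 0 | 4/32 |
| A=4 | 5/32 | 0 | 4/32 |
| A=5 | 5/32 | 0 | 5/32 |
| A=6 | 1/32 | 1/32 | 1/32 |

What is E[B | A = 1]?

P(A = 1) = 1/8.
Summing B·P(A=x,B=y) over the conditioning event gives 3/8.
E[B | A = 1] = (3/8) / (1/8) = 3.

3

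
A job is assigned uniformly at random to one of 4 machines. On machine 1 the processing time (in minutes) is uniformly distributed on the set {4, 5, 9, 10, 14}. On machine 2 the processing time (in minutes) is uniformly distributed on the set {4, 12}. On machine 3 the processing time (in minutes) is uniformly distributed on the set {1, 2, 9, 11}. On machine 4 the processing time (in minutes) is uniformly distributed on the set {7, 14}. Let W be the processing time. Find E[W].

653/80

E[W | machine 1] = (4+5+9+10+14)/5 = 42/5.
E[W | machine 2] = (4+12)/2 = 8.
E[W | machine 3] = (1+2+9+11)/4 = 23/4.
E[W | machine 4] = (7+14)/2 = 21/2.
By the law of total expectation,
E[W] = (1/4)·(42/5) + (1/4)·(8) + (1/4)·(23/4) + (1/4)·(21/2) = 653/80.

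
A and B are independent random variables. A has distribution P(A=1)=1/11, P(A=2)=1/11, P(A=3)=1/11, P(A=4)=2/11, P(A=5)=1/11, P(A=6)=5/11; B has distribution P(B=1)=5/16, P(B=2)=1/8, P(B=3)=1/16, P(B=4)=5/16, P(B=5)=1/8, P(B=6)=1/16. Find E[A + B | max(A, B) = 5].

P(max(A, B) = 5) = 25/176.
Summing (A+B)·P(x,y) over outcomes with max(A, B) = 5 gives 195/176.
E[A + B | max(A, B) = 5] = (195/176) / (25/176) = 39/5.

39/5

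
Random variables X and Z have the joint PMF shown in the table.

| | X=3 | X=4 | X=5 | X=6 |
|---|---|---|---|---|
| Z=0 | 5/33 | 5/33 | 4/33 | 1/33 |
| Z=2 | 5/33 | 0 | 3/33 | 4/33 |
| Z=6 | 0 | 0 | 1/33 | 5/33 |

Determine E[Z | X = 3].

1

P(X = 3) = 10/33.
Σ Z·P over the event = 0·(5/33) + 2·(5/33) = 10/33.
E[Z | X = 3] = (10/33) / (10/33) = 1.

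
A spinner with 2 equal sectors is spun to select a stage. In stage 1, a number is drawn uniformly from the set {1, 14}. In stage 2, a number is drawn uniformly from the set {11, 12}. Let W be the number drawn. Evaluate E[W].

19/2

E[W | stage 1] = (1+14)/2 = 15/2.
E[W | stage 2] = (11+12)/2 = 23/2.
By the law of total expectation,
E[W] = (1/2)·(15/2) + (1/2)·(23/2) = 19/2.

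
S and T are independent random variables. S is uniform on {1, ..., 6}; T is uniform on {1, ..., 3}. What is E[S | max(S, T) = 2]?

Outcomes with max(S, T) = 2: (1,2), (2,1), (2,2), each with probability 1/18.
E[S | max(S, T) = 2] = (1 + 2 + 2) / 3 = 5/3.

5/3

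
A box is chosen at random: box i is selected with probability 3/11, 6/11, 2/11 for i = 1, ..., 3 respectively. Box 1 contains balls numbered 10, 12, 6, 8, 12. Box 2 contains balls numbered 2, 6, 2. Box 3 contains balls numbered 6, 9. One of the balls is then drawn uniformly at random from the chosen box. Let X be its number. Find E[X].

29/5

E[X | box 1] = (10+12+6+8+12)/5 = 48/5.
E[X | box 2] = (2+6+2)/3 = 10/3.
E[X | box 3] = (6+9)/2 = 15/2.
By the law of total expectation,
E[X] = (3/11)·(48/5) + (6/11)·(10/3) + (2/11)·(15/2) = 29/5.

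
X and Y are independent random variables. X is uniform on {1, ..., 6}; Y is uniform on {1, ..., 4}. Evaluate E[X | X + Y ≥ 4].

P(X + Y ≥ 4) = 7/8.
Summing X·P(x,y) over outcomes with X + Y ≥ 4 gives 10/3.
E[X | X + Y ≥ 4] = (10/3) / (7/8) = 80/21.

80/21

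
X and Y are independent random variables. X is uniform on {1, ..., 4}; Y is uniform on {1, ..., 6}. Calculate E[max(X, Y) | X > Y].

Outcomes with X > Y: (2,1), (3,1), (3,2), (4,1), (4,2), (4,3), each with probability 1/24.
E[max(X, Y) | X > Y] = (2 + 3 + 3 + 4 + 4 + 4) / 6 = 10/3.

10/3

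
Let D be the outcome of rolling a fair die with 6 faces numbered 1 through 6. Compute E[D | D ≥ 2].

4

Given D ≥ 2, D is equally likely to be any of {2, 3, 4, 5, 6}.
E[D | D ≥ 2] = (2 + 3 + 4 + 5 + 6) / 5 = 4.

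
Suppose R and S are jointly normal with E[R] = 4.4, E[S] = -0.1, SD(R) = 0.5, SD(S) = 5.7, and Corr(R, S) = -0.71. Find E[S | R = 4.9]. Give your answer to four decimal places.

-4.1470

E[S | R=x] = μ_S + ρ(σ_S/σ_R)(x − μ_R) for jointly normal variables.
E[S | R=4.9] = -0.1 + (-0.71)·(5.7/0.5)·(4.9 − (4.4)) = -0.1 + (-8.094)·(0.5) = -4.1470.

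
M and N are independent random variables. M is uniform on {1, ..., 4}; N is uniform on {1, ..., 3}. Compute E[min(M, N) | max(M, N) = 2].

4/3

Outcomes with max(M, N) = 2: (1,2), (2,1), (2,2), each with probability 1/12.
E[min(M, N) | max(M, N) = 2] = (1 + 1 + 2) / 3 = 4/3.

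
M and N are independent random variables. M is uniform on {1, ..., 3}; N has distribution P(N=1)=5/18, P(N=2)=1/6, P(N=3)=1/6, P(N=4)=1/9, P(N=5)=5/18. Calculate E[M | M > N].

P(M > N) = 13/54.
Summing M·P(x,y) over outcomes with M > N gives 17/27.
E[M | M > N] = (17/27) / (13/54) = 34/13.

34/13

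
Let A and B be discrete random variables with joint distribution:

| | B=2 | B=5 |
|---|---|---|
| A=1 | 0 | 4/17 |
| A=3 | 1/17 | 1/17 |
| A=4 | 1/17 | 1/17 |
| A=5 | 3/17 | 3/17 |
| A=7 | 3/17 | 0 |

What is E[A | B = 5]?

26/9

P(B = 5) = 9/17.
Summing A·P(A=x,B=y) over the conditioning event gives 26/17.
E[A | B = 5] = (26/17) / (9/17) = 26/9.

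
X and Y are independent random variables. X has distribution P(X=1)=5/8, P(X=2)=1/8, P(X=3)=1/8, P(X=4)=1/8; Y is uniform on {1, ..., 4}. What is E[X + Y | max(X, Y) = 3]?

40/9

P(max(X, Y) = 3) = 9/32.
Summing (X+Y)·P(x,y) over outcomes with max(X, Y) = 3 gives 5/4.
E[X + Y | max(X, Y) = 3] = (5/4) / (9/32) = 40/9.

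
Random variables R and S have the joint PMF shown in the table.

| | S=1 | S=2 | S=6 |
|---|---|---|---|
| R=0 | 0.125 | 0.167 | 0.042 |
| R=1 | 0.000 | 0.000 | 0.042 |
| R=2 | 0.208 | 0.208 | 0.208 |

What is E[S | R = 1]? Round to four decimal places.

6.0000

P(R = 1) = 0.042.
Σ S·P over the event = 6·(0.042) = 0.252.
E[S | R = 1] = (0.252) / (0.042) = 6.0000.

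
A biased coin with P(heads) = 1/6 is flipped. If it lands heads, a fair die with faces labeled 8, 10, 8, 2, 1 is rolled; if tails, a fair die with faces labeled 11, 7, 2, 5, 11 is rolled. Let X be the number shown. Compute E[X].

209/30

E[X | heads] = (8+10+8+2+1)/5 = 29/5.
E[X | tails] = (11+7+2+5+11)/5 = 36/5.
E[X] = (1/6)·(29/5) + (5/6)·(36/5) = 209/30.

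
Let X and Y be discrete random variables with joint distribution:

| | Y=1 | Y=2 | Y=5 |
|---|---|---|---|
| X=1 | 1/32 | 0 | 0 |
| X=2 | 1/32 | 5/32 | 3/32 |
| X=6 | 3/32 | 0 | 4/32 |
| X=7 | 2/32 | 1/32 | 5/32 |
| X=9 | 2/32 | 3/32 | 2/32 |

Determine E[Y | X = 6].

23/7

P(X = 6) = 7/32.
Summing Y·P(X=x,Y=y) over the conditioning event gives 23/32.
E[Y | X = 6] = (23/32) / (7/32) = 23/7.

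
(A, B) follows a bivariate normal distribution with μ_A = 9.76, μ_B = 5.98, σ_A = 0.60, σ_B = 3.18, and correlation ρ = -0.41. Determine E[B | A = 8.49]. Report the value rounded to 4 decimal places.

E[B | A=x] = μ_B + ρ(σ_B/σ_A)(x − μ_A) for jointly normal variables.
E[B | A=8.49] = 5.98 + (-0.41)·(3.18/0.60)·(8.49 − (9.76)) = 5.98 + (-2.173)·(-1.27) = 8.7397.

8.7397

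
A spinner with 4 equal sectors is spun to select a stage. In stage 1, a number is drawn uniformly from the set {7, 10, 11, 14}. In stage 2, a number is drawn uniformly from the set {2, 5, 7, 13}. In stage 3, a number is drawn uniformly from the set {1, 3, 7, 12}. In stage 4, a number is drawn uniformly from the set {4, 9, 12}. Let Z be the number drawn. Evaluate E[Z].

47/6

E[Z | stage 1] = (7+10+11+14)/4 = 21/2.
E[Z | stage 2] = (2+5+7+13)/4 = 27/4.
E[Z | stage 3] = (1+3+7+12)/4 = 23/4.
E[Z | stage 4] = (4+9+12)/3 = 25/3.
E[Z] = (1/4)·(21/2) + (1/4)·(27/4) + (1/4)·(23/4) + (1/4)·(25/3) = 47/6.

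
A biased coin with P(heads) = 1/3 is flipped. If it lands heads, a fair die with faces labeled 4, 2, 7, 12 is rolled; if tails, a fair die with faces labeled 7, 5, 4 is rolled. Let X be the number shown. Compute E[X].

E[X | heads] = (4+2+7+12)/4 = 25/4.
E[X | tails] = (7+5+4)/3 = 16/3.
E[X] = (1/3)·(25/4) + (2/3)·(16/3) = 203/36.

203/36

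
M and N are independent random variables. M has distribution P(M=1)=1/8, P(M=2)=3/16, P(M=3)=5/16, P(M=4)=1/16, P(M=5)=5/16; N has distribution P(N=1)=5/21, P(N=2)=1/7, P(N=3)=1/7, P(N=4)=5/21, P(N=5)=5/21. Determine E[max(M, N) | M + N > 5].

P(M + N > 5) = 113/168.
Summing max(M,N)·P(x,y) over outcomes with M + N > 5 gives 1049/336.
E[max(M, N) | M + N > 5] = (1049/336) / (113/168) = 1049/226.

1049/226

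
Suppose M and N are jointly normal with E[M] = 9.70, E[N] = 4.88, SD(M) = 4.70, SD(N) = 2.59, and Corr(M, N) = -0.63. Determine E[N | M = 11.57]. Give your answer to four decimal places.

4.2308

The regression of N on M has slope ρ·σ_N/σ_M and passes through (μ_M, μ_N).
E[N | M=11.57] = 4.88 + (-0.63)·(2.59/4.70)·(11.57 − (9.70)) = 4.88 + (-0.34717)·(1.87) = 4.2308.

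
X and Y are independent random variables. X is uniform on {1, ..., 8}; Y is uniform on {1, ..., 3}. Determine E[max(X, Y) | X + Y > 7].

Outcomes with X + Y > 7: (5,3), (6,2), (6,3), (7,1), (7,2), (7,3), (8,1), (8,2), (8,3), each with probability 1/24.
E[max(X, Y) | X + Y > 7] = (5 + 6 + 6 + 7 + 7 + 7 + 8 + 8 + 8) / 9 = 62/9.

62/9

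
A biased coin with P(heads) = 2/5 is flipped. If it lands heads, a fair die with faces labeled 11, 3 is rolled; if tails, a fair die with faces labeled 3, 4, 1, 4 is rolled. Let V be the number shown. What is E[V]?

23/5

E[V | heads] = (11+3)/2 = 7.
E[V | tails] = (3+4+1+4)/4 = 3.
E[V] = (2/5)·(7) + (3/5)·(3) = 23/5.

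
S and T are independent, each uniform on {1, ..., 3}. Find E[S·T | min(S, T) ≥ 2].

25/4

Outcomes with min(S, T) ≥ 2: (2,2), (2,3), (3,2), (3,3), each with probability 1/9.
E[S·T | min(S, T) ≥ 2] = (4 + 6 + 6 + 9) / 4 = 25/4.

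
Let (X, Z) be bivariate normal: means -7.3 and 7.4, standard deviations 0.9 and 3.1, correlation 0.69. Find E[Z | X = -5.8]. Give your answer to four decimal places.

10.9650

The regression of Z on X has slope ρ·σ_Z/σ_X and passes through (μ_X, μ_Z).
E[Z | X=-5.8] = 7.4 + (0.69)·(3.1/0.9)·(-5.8 − (-7.3)) = 7.4 + (2.37667)·(1.5) = 10.9650.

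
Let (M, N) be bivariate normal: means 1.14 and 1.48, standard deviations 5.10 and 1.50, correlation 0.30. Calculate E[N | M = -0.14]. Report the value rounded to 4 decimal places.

The regression of N on M has slope ρ·σ_N/σ_M and passes through (μ_M, μ_N).
E[N | M=-0.14] = 1.48 + (0.30)·(1.50/5.10)·(-0.14 − (1.14)) = 1.48 + (0.088235)·(-1.28) = 1.3671.

1.3671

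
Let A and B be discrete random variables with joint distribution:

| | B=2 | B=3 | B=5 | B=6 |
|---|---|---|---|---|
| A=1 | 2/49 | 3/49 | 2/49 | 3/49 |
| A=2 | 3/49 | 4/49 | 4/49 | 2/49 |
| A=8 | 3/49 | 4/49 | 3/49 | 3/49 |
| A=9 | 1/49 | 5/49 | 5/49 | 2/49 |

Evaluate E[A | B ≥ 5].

P(B ≥ 5) = 24/49.
Σ A·P over the event = 1·(2/49) + 1·(3/49) + 2·(4/49) + 2·(2/49) + 8·(3/49) + 8·(3/49) + 9·(5/49) + 9·(2/49) = 128/49.
E[A | B ≥ 5] = (128/49) / (24/49) = 16/3.

16/3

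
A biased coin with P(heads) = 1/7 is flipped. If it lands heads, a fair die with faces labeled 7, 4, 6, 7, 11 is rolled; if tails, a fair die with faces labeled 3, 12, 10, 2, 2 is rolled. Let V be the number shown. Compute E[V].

209/35

E[V | heads] = (7+4+6+7+11)/5 = 7.
E[V | tails] = (3+12+10+2+2)/5 = 29/5.
E[V] = (1/7)·(7) + (6/7)·(29/5) = 209/35.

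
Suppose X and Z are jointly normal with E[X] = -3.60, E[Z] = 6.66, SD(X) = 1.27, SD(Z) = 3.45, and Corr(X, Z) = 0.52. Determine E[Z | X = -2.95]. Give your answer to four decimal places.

For a bivariate normal, E[Z | X=x] = μ_Z + ρ·(σ_Z/σ_X)·(x − μ_X).
E[Z | X=-2.95] = 6.66 + (0.52)·(3.45/1.27)·(-2.95 − (-3.60)) = 6.66 + (1.4126)·(0.65) = 7.5782.

7.5782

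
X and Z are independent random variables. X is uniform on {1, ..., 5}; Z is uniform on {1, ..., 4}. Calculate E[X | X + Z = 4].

2

Outcomes with X + Z = 4: (1,3), (2,2), (3,1), each with probability 1/20.
E[X | X + Z = 4] = (1 + 2 + 3) / 3 = 2.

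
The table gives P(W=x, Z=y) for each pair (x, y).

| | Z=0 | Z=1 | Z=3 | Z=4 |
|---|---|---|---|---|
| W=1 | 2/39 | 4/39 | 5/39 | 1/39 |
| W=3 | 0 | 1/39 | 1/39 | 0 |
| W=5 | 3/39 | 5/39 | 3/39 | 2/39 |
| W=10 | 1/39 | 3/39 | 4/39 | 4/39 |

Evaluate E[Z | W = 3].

P(W = 3) = 2/39.
Summing Z·P(W=x,Z=y) over the conditioning event gives 4/39.
E[Z | W = 3] = (4/39) / (2/39) = 2.

2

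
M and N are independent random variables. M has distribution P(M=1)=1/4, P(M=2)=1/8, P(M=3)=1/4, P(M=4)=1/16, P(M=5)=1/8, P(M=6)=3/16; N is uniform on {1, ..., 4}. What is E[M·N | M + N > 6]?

P(M + N > 6) = 3/8.
Summing MN·P(x,y) over outcomes with M + N > 6 gives 173/32.
E[M·N | M + N > 6] = (173/32) / (3/8) = 173/12.

173/12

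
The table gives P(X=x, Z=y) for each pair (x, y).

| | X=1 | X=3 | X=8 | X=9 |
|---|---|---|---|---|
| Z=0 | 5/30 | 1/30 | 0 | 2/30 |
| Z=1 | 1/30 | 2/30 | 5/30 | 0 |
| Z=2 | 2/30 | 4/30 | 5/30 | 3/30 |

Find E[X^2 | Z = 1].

P(Z = 1) = 4/15.
Σ X^2·P over the event = 1·(1/30) + 9·(2/30) + 64·(5/30) = 113/10.
E[X^2 | Z = 1] = (113/10) / (4/15) = 339/8.

339/8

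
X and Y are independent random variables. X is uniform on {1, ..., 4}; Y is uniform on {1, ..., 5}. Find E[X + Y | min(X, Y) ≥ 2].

P(min(X, Y) ≥ 2) = 3/5.
Summing (X+Y)·P(x,y) over outcomes with min(X, Y) ≥ 2 gives 39/10.
E[X + Y | min(X, Y) ≥ 2] = (39/10) / (3/5) = 13/2.

13/2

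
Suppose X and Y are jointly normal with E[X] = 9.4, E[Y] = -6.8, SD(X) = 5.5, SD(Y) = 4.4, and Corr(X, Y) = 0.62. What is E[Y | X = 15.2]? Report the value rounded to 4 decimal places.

The regression of Y on X has slope ρ·σ_Y/σ_X and passes through (μ_X, μ_Y).
E[Y | X=15.2] = -6.8 + (0.62)·(4.4/5.5)·(15.2 − (9.4)) = -6.8 + (0.496)·(5.8) = -3.9232.

-3.9232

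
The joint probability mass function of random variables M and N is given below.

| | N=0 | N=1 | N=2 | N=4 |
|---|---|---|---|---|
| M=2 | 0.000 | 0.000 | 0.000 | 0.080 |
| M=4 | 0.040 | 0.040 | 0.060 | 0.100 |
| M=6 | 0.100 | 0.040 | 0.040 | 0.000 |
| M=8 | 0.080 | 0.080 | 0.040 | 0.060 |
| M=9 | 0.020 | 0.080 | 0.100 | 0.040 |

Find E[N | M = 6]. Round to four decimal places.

P(M = 6) = 0.180.
Σ N·P over the event = 0·(0.100) + 1·(0.040) + 2·(0.040) = 0.120.
E[N | M = 6] = (0.120) / (0.180) = 0.6667.

0.6667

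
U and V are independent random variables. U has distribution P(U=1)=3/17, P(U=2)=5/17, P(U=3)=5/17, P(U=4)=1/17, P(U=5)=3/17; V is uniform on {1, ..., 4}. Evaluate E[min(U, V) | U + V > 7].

25/7

P(U + V > 7) = 7/68.
Summing min(U,V)·P(x,y) over outcomes with U + V > 7 gives 25/68.
E[min(U, V) | U + V > 7] = (25/68) / (7/68) = 25/7.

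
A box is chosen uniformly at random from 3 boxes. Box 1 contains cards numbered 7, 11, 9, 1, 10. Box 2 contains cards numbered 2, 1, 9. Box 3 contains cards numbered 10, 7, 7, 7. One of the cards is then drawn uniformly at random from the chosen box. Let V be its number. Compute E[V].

129/20

E[V | box 1] = (7+11+9+1+10)/5 = 38/5.
E[V | box 2] = (2+1+9)/3 = 4.
E[V | box 3] = (10+7+7+7)/4 = 31/4.
By the law of total expectation,
E[V] = (1/3)·(38/5) + (1/3)·(4) + (1/3)·(31/4) = 129/20.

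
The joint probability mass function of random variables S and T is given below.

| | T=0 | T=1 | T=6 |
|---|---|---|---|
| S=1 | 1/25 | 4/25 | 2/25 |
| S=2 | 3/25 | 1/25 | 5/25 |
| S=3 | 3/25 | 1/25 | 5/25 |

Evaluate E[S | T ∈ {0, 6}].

P(T ∈ {0, 6}) = 19/25.
Σ S·P over the event = 1·(1/25) + 1·(2/25) + 2·(3/25) + 2·(5/25) + 3·(3/25) + 3·(5/25) = 43/25.
E[S | T ∈ {0, 6}] = (43/25) / (19/25) = 43/19.

43/19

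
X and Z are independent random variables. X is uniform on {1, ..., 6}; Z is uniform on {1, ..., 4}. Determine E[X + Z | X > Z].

P(X > Z) = 7/12.
Summing (X+Z)·P(x,y) over outcomes with X > Z gives 47/12.
E[X + Z | X > Z] = (47/12) / (7/12) = 47/7.

47/7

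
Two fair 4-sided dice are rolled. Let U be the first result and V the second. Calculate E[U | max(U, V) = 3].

12/5

P(max(U, V) = 3) = 5/16.
Summing U·P(x,y) over outcomes with max(U, V) = 3 gives 3/4.
E[U | max(U, V) = 3] = (3/4) / (5/16) = 12/5.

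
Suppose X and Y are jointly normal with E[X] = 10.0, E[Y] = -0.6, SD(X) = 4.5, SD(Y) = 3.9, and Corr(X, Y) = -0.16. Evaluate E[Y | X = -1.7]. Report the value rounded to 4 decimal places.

E[Y | X=x] = μ_Y + ρ(σ_Y/σ_X)(x − μ_X) for jointly normal variables.
E[Y | X=-1.7] = -0.6 + (-0.16)·(3.9/4.5)·(-1.7 − (10.0)) = -0.6 + (-0.13867)·(-11.7) = 1.0224.

1.0224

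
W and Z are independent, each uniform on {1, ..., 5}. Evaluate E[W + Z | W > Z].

6

Outcomes with W > Z: (2,1), (3,1), (3,2), (4,1), (4,2), (4,3), (5,1), (5,2), (5,3), (5,4), each with probability 1/25.
E[W + Z | W > Z] = (3 + 4 + 5 + 5 + 6 + 7 + 6 + 7 + 8 + 9) / 10 = 6.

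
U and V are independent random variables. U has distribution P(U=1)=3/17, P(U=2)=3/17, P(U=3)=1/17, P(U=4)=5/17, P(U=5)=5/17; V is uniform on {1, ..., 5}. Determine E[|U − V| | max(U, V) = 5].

P(max(U, V) = 5) = 37/85.
Summing |U−V|·P(x,y) over outcomes with max(U, V) = 5 gives 78/85.
E[|U − V| | max(U, V) = 5] = (78/85) / (37/85) = 78/37.

78/37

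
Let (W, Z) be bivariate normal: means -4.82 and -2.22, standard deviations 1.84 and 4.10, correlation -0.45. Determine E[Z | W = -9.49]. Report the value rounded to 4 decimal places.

The regression of Z on W has slope ρ·σ_Z/σ_W and passes through (μ_W, μ_Z).
E[Z | W=-9.49] = -2.22 + (-0.45)·(4.10/1.84)·(-9.49 − (-4.82)) = -2.22 + (-1.00272)·(-4.67) = 2.4627.

2.4627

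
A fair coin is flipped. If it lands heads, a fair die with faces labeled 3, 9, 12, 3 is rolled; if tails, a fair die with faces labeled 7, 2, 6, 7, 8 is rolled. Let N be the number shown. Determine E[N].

51/8

E[N | heads] = (3+9+12+3)/4 = 27/4.
E[N | tails] = (7+2+6+7+8)/5 = 6.
E[N] = (1/2)·(27/4) + (1/2)·(6) = 51/8.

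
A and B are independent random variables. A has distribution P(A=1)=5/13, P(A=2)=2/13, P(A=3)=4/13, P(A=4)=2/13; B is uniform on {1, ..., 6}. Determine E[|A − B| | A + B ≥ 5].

126/55

P(A + B ≥ 5) = 55/78.
Summing |A−B|·P(x,y) over outcomes with A + B ≥ 5 gives 21/13.
E[|A − B| | A + B ≥ 5] = (21/13) / (55/78) = 126/55.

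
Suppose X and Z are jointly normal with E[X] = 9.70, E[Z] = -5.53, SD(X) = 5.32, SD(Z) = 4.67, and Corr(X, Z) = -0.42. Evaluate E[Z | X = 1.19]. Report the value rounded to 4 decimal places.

-2.3925

The regression of Z on X has slope ρ·σ_Z/σ_X and passes through (μ_X, μ_Z).
E[Z | X=1.19] = -5.53 + (-0.42)·(4.67/5.32)·(1.19 − (9.70)) = -5.53 + (-0.36868)·(-8.51) = -2.3925.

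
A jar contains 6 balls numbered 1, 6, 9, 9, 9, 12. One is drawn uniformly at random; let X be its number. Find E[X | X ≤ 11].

34/5

P(X ≤ 11) = 5/6.
Σ over the event: 1·1/6 + 6·1/6 + 9·1/2 = 17/3.
E[X | X ≤ 11] = (17/3) / (5/6) = 34/5.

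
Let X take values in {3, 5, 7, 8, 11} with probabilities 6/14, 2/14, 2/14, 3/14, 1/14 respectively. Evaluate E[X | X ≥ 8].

P(X ≥ 8) = 2/7.
Σ over the event: 8·3/14 + 11·1/14 = 5/2.
E[X | X ≥ 8] = (5/2) / (2/7) = 35/4.

35/4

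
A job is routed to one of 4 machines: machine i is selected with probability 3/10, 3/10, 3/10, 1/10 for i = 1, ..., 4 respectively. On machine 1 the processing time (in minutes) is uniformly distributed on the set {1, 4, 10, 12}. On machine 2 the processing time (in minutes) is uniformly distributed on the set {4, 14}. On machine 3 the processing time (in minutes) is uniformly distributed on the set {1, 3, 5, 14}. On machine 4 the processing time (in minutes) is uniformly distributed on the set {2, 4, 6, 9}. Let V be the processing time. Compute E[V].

E[V | machine 1] = (1+4+10+12)/4 = 27/4.
E[V | machine 2] = (4+14)/2 = 9.
E[V | machine 3] = (1+3+5+14)/4 = 23/4.
E[V | machine 4] = (2+4+6+9)/4 = 21/4.
E[V] = (3/10)·(27/4) + (3/10)·(9) + (3/10)·(23/4) + (1/10)·(21/4) = 279/40.

279/40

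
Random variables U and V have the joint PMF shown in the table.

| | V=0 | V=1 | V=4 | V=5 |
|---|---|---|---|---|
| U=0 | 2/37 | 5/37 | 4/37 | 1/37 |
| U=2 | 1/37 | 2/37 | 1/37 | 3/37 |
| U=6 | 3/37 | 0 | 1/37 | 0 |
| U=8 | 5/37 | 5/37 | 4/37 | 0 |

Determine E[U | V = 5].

3/2

P(V = 5) = 4/37.
Summing U·P(U=x,V=y) over the conditioning event gives 6/37.
E[U | V = 5] = (6/37) / (4/37) = 3/2.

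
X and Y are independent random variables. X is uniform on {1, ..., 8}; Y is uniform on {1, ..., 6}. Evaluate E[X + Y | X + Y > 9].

P(X + Y > 9) = 5/16.
Summing (X+Y)·P(x,y) over outcomes with X + Y > 9 gives 85/24.
E[X + Y | X + Y > 9] = (85/24) / (5/16) = 34/3.

34/3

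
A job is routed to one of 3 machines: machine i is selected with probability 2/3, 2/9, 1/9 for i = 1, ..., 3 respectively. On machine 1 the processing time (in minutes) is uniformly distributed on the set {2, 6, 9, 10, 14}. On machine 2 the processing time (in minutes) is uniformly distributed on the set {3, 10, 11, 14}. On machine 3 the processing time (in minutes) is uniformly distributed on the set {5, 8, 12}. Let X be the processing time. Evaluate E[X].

E[X | machine 1] = (2+6+9+10+14)/5 = 41/5.
E[X | machine 2] = (3+10+11+14)/4 = 19/2.
E[X | machine 3] = (5+8+12)/3 = 25/3.
By the law of total expectation,
E[X] = (2/3)·(41/5) + (2/9)·(19/2) + (1/9)·(25/3) = 1148/135.

1148/135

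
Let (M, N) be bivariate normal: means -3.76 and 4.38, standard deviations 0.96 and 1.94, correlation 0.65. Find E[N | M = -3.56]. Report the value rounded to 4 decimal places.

The regression of N on M has slope ρ·σ_N/σ_M and passes through (μ_M, μ_N).
E[N | M=-3.56] = 4.38 + (0.65)·(1.94/0.96)·(-3.56 − (-3.76)) = 4.38 + (1.3135)·(0.2) = 4.6427.

4.6427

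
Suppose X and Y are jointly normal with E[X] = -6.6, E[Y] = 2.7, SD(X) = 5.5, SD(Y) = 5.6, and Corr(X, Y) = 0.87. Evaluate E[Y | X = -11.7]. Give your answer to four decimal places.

E[Y | X=x] = μ_Y + ρ(σ_Y/σ_X)(x − μ_X) for jointly normal variables.
E[Y | X=-11.7] = 2.7 + (0.87)·(5.6/5.5)·(-11.7 − (-6.6)) = 2.7 + (0.88582)·(-5.1) = -1.8177.

-1.8177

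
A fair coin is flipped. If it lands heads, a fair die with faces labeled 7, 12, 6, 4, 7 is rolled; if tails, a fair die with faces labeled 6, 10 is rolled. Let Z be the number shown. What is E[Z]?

E[Z | heads] = (7+12+6+4+7)/5 = 36/5.
E[Z | tails] = (6+10)/2 = 8.
E[Z] = (1/2)·(36/5) + (1/2)·(8) = 38/5.

38/5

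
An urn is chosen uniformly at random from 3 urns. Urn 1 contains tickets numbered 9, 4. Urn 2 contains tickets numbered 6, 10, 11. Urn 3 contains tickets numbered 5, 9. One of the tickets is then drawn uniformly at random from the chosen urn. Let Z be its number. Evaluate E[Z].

15/2

E[Z | urn 1] = (9+4)/2 = 13/2.
E[Z | urn 2] = (6+10+11)/3 = 9.
E[Z | urn 3] = (5+9)/2 = 7.
E[Z] = (1/3)·(13/2) + (1/3)·(9) + (1/3)·(7) = 15/2.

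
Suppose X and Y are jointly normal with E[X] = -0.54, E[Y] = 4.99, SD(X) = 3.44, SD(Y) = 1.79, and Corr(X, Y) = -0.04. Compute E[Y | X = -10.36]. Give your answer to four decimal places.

5.1944

E[Y | X=x] = μ_Y + ρ(σ_Y/σ_X)(x − μ_X) for jointly normal variables.
E[Y | X=-10.36] = 4.99 + (-0.04)·(1.79/3.44)·(-10.36 − (-0.54)) = 4.99 + (-0.020814)·(-9.82) = 5.1944.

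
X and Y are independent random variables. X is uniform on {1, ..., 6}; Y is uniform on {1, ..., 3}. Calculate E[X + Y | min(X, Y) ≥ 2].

P(min(X, Y) ≥ 2) = 5/9.
Summing (X+Y)·P(x,y) over outcomes with min(X, Y) ≥ 2 gives 65/18.
E[X + Y | min(X, Y) ≥ 2] = (65/18) / (5/9) = 13/2.

13/2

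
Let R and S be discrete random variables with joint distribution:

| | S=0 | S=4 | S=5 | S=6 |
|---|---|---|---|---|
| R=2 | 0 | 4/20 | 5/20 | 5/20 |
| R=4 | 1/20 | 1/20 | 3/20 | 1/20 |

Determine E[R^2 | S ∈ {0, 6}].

52/7

P(S ∈ {0, 6}) = 7/20.
Σ R^2·P over the event = 4·(5/20) + 16·(1/20) + 16·(1/20) = 13/5.
E[R^2 | S ∈ {0, 6}] = (13/5) / (7/20) = 52/7.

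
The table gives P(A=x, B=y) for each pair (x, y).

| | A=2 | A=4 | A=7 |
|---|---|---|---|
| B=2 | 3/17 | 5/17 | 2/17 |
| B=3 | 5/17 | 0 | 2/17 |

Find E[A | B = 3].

24/7

P(B = 3) = 7/17.
Σ A·P over the event = 2·(5/17) + 7·(2/17) = 24/17.
E[A | B = 3] = (24/17) / (7/17) = 24/7.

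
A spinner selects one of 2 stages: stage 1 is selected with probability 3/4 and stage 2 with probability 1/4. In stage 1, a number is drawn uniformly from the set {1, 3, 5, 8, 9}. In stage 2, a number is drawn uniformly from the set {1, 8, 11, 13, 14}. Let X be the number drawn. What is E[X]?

25/4

E[X | stage 1] = (1+3+5+8+9)/5 = 26/5.
E[X | stage 2] = (1+8+11+13+14)/5 = 47/5.
E[X] = (3/4)·(26/5) + (1/4)·(47/5) = 25/4.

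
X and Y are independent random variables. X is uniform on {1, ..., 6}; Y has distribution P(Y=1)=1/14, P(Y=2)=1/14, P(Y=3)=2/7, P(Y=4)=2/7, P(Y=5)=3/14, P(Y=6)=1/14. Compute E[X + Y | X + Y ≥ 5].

574/75

P(X + Y ≥ 5) = 25/28.
Summing (X+Y)·P(x,y) over outcomes with X + Y ≥ 5 gives 41/6.
E[X + Y | X + Y ≥ 5] = (41/6) / (25/28) = 574/75.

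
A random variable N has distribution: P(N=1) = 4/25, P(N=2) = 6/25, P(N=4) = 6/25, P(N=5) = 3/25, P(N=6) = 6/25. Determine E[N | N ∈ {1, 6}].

4

P(N ∈ {1, 6}) = 2/5.
Σ over the event: 1·4/25 + 6·6/25 = 8/5.
E[N | N ∈ {1, 6}] = (8/5) / (2/5) = 4.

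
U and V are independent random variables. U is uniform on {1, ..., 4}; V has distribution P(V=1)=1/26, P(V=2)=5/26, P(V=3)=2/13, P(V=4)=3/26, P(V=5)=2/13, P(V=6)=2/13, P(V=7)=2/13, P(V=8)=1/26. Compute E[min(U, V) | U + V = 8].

12/5

P(U + V = 8) = 15/104.
Summing min(U,V)·P(x,y) over outcomes with U + V = 8 gives 9/26.
E[min(U, V) | U + V = 8] = (9/26) / (15/104) = 12/5.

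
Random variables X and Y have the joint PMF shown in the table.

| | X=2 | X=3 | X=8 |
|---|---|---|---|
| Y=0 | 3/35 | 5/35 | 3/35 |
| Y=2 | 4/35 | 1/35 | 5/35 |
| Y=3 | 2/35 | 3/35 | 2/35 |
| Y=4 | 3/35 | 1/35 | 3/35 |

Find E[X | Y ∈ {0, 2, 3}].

125/28

P(Y ∈ {0, 2, 3}) = 4/5.
Summing X·P(X=x,Y=y) over the conditioning event gives 25/7.
E[X | Y ∈ {0, 2, 3}] = (25/7) / (4/5) = 125/28.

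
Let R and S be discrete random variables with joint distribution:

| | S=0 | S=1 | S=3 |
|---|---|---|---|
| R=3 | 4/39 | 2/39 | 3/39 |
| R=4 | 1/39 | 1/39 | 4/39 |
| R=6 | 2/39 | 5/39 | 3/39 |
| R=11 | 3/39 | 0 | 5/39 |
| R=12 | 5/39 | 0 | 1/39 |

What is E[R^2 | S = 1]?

107/4

P(S = 1) = 8/39.
Σ R^2·P over the event = 9·(2/39) + 16·(1/39) + 36·(5/39) = 214/39.
E[R^2 | S = 1] = (214/39) / (8/39) = 107/4.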